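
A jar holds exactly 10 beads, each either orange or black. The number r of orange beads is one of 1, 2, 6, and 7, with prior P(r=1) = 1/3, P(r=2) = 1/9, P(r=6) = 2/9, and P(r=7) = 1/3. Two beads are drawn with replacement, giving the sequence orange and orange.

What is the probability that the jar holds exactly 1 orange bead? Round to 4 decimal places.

0.0133

Under each hypothesis, the probability of the observed sequence is: P(data | r = 1) = (1/10)(1/10) = 1/100; P(data | r = 2) = (2/10)(2/10) = 1/25; P(data | r = 6) = (6/10)(6/10) = 9/25; P(data | r = 7) = (7/10)(7/10) = 49/100.
Weighting by the prior gives 1/3 · 1/100 = 1/300, 1/9 · 1/25 = 1/225, 2/9 · 9/25 = 2/25, 1/3 · 49/100 = 49/300; summing to 113/450.
So P(r = 1 | data) = (1/300) / (113/450) = 3/226.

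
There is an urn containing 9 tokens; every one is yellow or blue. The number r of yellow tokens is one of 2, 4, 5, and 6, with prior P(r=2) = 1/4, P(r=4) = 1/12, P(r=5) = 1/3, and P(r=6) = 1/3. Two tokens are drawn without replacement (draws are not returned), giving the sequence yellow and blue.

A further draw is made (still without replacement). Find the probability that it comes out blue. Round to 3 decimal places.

The likelihood of the observed sequence under each hypothesis: P(data | r = 2) = (2/9)(7/8) = 7/36; P(data | r = 4) = (4/9)(5/8) = 5/18; P(data | r = 5) = (5/9)(4/8) = 5/18; P(data | r = 6) = (6/9)(3/8) = 1/4.
Multiplying each by its prior: 1/4 · 7/36 = 7/144, 1/12 · 5/18 = 5/216, 1/3 · 5/18 = 5/54, 1/3 · 1/4 = 1/12; summing to 107/432.
Dividing through by the total gives posterior P(r = 2 | data) = 21/107, P(r = 4 | data) = 10/107, P(r = 5 | data) = 40/107, P(r = 6 | data) = 36/107.
So P(blue next | data) = Σ P(blue next | H) P(H | data) = (6/7)(21/107) + (4/7)(10/107) + (3/7)(40/107) + (2/7)(36/107) = 358/749.

0.478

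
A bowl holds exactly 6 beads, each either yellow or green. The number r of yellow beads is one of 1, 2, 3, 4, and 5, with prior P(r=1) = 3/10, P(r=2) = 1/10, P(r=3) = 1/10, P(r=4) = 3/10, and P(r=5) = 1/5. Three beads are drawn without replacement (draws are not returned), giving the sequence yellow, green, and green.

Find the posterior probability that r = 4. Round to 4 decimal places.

Compute the likelihood of the observed sequence for each case: P(data | r = 1) = (1/6)(5/5)(4/4) = 1/6; P(data | r = 2) = (2/6)(4/5)(3/4) = 1/5; P(data | r = 3) = (3/6)(3/5)(2/4) = 3/20; P(data | r = 4) = (4/6)(2/5)(1/4) = 1/15; P(data | r = 5) = (5/6)(1/5)(0/4) = 0.
Multiplying each by its prior: 3/10 · 1/6 = 1/20, 1/10 · 1/5 = 1/50, 1/10 · 3/20 = 3/200, 3/10 · 1/15 = 1/50, 1/5 · 0 = 0; with total 21/200.
Hence P(r = 4 | data) = (1/50) / (21/200) = 4/21.

0.1905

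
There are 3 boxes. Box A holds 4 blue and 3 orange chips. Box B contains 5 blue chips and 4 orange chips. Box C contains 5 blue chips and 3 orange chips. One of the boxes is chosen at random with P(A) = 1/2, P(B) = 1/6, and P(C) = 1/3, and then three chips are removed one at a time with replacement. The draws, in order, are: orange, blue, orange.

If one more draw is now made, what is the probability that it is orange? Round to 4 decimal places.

0.4158

The likelihood of the observed sequence under each hypothesis: P(data | box A) = (3/7)(4/7)(3/7) = 0.10496; P(data | box B) = (4/9)(5/9)(4/9) = 0.10974; P(data | box C) = (3/8)(5/8)(3/8) = 0.087891.
Multiplying each by its prior: 1/2 · 0.10496 = 0.052478, 1/6 · 0.10974 = 0.01829, 1/3 · 0.087891 = 0.029297; these sum to 0.10006.
Dividing through by the total gives posterior P(box A | data) = 0.52444, P(box B | data) = 0.18278, P(box C | data) = 0.29278.
Averaging over the posterior, P(orange next | data) = (3/7)(0.52444) + (4/9)(0.18278) + (3/8)(0.29278) = 0.41579.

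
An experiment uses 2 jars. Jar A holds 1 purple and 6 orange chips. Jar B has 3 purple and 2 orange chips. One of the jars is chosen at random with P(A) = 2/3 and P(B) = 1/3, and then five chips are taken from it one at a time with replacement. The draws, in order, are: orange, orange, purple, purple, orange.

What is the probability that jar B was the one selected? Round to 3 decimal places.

0.473

The likelihood of the observed sequence under each hypothesis: P(data | jar A) = (6/7)(6/7)(1/7)(1/7)(6/7) = 0.012852; P(data | jar B) = (2/5)(2/5)(3/5)(3/5)(2/5) = 0.02304.
Weighting by the prior gives 2/3 · 0.012852 = 0.0085679, 1/3 · 0.02304 = 0.00768; these sum to 0.016248.
Therefore the posterior P(jar B | data) = (0.00768) / (0.016248) = 0.47268.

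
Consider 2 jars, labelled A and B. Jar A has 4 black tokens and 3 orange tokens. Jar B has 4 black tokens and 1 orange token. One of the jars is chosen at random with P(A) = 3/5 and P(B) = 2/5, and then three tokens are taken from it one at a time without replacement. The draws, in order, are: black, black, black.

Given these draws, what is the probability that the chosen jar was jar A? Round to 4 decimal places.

0.3000

Compute the likelihood of the observed sequence for each case: P(data | jar A) = (4/7)(3/6)(2/5) = 4/35; P(data | jar B) = (4/5)(3/4)(2/3) = 2/5.
Weighting by the prior gives 3/5 · 4/35 = 12/175, 2/5 · 2/5 = 4/25; these sum to 8/35.
Hence P(jar A | data) = (12/175) / (8/35) = 3/10.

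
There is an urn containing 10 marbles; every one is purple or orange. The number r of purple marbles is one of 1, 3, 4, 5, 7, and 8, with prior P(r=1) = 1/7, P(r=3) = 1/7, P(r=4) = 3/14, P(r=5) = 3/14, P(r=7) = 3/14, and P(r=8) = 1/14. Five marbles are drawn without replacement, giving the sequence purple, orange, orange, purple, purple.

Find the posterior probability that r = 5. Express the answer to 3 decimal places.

Compute the likelihood of the observed sequence for each case: P(data | r = 1) = (1/10)(9/9)(8/8)(0/7) = 0; P(data | r = 3) = (3/10)(7/9)(6/8)(2/7)(1/6) = 0.0083333; P(data | r = 4) = (4/10)(6/9)(5/8)(3/7)(2/6) = 0.02381; P(data | r = 5) = (5/10)(5/9)(4/8)(4/7)(3/6) = 0.039683; P(data | r = 7) = (7/10)(3/9)(2/8)(6/7)(5/6) = 0.041667; P(data | r = 8) = (8/10)(2/9)(1/8)(7/7)(6/6) = 0.022222.
Multiplying each by its prior: 1/7 · 0 = 0, 1/7 · 0.0083333 = 0.0011905, 3/14 · 0.02381 = 0.005102, 3/14 · 0.039683 = 0.0085034, 3/14 · 0.041667 = 0.0089286, 1/14 · 0.022222 = 0.0015873; these sum to 0.025312.
Therefore the posterior P(r = 5 | data) = (0.0085034) / (0.025312) = 0.33595.

0.336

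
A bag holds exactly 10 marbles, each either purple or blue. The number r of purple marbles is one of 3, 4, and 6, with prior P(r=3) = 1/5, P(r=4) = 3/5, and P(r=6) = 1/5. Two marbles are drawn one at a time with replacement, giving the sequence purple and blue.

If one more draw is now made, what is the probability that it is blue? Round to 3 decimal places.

For each hypothesis, P(data | H) works out to: P(data | r = 3) = (3/10)(7/10) = 21/100; P(data | r = 4) = (4/10)(6/10) = 6/25; P(data | r = 6) = (6/10)(4/10) = 6/25.
The prior-weighted likelihoods are 1/5 · 21/100 = 21/500, 3/5 · 6/25 = 18/125, 1/5 · 6/25 = 6/125; summing to 117/500.
Dividing through by the total gives posterior P(r = 3 | data) = 7/39, P(r = 4 | data) = 8/13, P(r = 6 | data) = 8/39.
So P(blue next | data) = Σ P(blue next | H) P(H | data) = (7/10)(7/39) + (3/5)(8/13) + (2/5)(8/39) = 15/26.

0.577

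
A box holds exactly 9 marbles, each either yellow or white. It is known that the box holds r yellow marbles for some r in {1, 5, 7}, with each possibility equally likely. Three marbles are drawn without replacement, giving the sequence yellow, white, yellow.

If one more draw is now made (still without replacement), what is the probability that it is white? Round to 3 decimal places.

Compute the likelihood of the observed sequence for each case: P(data | r = 1) = (1/9)(8/8)(0/7) = 0; P(data | r = 5) = (5/9)(4/8)(4/7) = 10/63; P(data | r = 7) = (7/9)(2/8)(6/7) = 1/6.
The prior-weighted likelihoods are 1/3 · 0 = 0, 1/3 · 10/63 = 10/189, 1/3 · 1/6 = 1/18; these sum to 41/378.
The posterior is then P(r = 1 | data) = 0, P(r = 5 | data) = 20/41, P(r = 7 | data) = 21/41.
The predictive probability is P(white next | data) = (1/2)(20/41) + (1/6)(21/41) = 27/82.

0.329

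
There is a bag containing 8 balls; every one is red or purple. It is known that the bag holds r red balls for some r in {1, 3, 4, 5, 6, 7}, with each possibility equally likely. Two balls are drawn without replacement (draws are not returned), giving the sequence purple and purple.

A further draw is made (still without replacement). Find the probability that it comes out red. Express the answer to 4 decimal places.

Under each hypothesis, the probability of the observed sequence is: P(data | r = 1) = (7/8)(6/7) = 3/4; P(data | r = 3) = (5/8)(4/7) = 5/14; P(data | r = 4) = (4/8)(3/7) = 3/14; P(data | r = 5) = (3/8)(2/7) = 3/28; P(data | r = 6) = (2/8)(1/7) = 1/28; P(data | r = 7) = (1/8)(0/7) = 0.
Multiplying each by its prior: 1/6 · 3/4 = 1/8, 1/6 · 5/14 = 5/84, 1/6 · 3/14 = 1/28, 1/6 · 3/28 = 1/56, 1/6 · 1/28 = 1/168, 1/6 · 0 = 0; summing to 41/168.
Normalising, the posterior is P(r = 1 | data) = 21/41, P(r = 3 | data) = 10/41, P(r = 4 | data) = 6/41, P(r = 5 | data) = 3/41, P(r = 6 | data) = 1/41, P(r = 7 | data) = 0.
Averaging over the posterior, P(red next | data) = (1/6)(21/41) + (1/2)(10/41) + (2/3)(6/41) + (5/6)(3/41) + (1)(1/41) = 16/41.

0.3902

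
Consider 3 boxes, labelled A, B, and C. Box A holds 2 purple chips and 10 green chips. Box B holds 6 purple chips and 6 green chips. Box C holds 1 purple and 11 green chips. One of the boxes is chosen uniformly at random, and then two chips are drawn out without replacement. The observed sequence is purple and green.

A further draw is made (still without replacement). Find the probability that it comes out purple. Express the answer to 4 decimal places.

The likelihood of the observed sequence under each hypothesis: P(data | box A) = (2/12)(10/11) = 5/33; P(data | box B) = (6/12)(6/11) = 3/11; P(data | box C) = (1/12)(11/11) = 1/12.
Multiplying each by its prior: 1/3 · 5/33 = 5/99, 1/3 · 3/11 = 1/11, 1/3 · 1/12 = 1/36; summing to 67/396.
Dividing through by the total gives posterior P(box A | data) = 20/67, P(box B | data) = 36/67, P(box C | data) = 11/67.
The predictive probability is P(purple next | data) = (1/10)(20/67) + (1/2)(36/67) + (0)(11/67) = 20/67.

0.2985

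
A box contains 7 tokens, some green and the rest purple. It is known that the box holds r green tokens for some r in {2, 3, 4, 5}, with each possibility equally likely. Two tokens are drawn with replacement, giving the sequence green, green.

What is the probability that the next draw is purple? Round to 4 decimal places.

0.4074

The likelihood of the observed sequence under each hypothesis: P(data | r = 2) = (2/7)(2/7) = 4/49; P(data | r = 3) = (3/7)(3/7) = 9/49; P(data | r = 4) = (4/7)(4/7) = 16/49; P(data | r = 5) = (5/7)(5/7) = 25/49.
Weighting by the prior gives 1/4 · 4/49 = 1/49, 1/4 · 9/49 = 9/196, 1/4 · 16/49 = 4/49, 1/4 · 25/49 = 25/196; these sum to 27/98.
Normalising, the posterior is P(r = 2 | data) = 2/27, P(r = 3 | data) = 1/6, P(r = 4 | data) = 8/27, P(r = 5 | data) = 25/54.
So P(purple next | data) = Σ P(purple next | H) P(H | data) = (5/7)(2/27) + (4/7)(1/6) + (3/7)(8/27) + (2/7)(25/54) = 11/27.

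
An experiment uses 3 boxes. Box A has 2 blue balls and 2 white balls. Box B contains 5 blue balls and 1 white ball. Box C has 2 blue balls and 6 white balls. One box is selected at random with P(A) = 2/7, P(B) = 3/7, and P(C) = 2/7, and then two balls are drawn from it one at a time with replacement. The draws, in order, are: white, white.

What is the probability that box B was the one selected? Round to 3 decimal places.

Under each hypothesis, the probability of the observed sequence is: P(data | box A) = (2/4)(2/4) = 1/4; P(data | box B) = (1/6)(1/6) = 1/36; P(data | box C) = (6/8)(6/8) = 9/16.
Multiplying each by its prior: 2/7 · 1/4 = 1/14, 3/7 · 1/36 = 1/84, 2/7 · 9/16 = 9/56; with total 41/168.
Hence P(box B | data) = (1/84) / (41/168) = 2/41.

0.049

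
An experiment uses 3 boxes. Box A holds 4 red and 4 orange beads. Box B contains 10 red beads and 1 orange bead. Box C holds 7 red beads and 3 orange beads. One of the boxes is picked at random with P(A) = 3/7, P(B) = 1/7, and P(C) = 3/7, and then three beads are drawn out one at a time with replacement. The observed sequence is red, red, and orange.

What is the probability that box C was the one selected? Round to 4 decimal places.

The likelihood of the observed sequence under each hypothesis: P(data | box A) = (4/8)(4/8)(4/8) = 0.125; P(data | box B) = (10/11)(10/11)(1/11) = 0.075131; P(data | box C) = (7/10)(7/10)(3/10) = 0.147.
Weighting by the prior gives 3/7 · 0.125 = 0.053571, 1/7 · 0.075131 = 0.010733, 3/7 · 0.147 = 0.063; with total 0.1273.
Hence P(box C | data) = (0.063) / (0.1273) = 0.49488.

0.4949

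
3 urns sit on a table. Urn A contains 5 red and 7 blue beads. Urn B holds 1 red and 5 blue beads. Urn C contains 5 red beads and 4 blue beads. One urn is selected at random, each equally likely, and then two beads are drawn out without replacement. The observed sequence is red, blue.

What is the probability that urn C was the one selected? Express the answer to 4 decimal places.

0.3915

Compute the likelihood of the observed sequence for each case: P(data | urn A) = (5/12)(7/11) = 0.26515; P(data | urn B) = (1/6)(5/5) = 0.16667; P(data | urn C) = (5/9)(4/8) = 0.27778.
Multiplying each by its prior: 1/3 · 0.26515 = 0.088384, 1/3 · 0.16667 = 0.055556, 1/3 · 0.27778 = 0.092593; with total 0.23653.
So P(urn C | data) = (0.092593) / (0.23653) = 0.39146.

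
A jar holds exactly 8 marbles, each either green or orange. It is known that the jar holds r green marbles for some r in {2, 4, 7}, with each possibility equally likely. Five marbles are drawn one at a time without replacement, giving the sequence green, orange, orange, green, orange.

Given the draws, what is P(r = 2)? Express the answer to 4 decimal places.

Under each hypothesis, the probability of the observed sequence is: P(data | r = 2) = (2/8)(6/7)(5/6)(1/5)(4/4) = 1/28; P(data | r = 4) = (4/8)(4/7)(3/6)(3/5)(2/4) = 3/70; P(data | r = 7) = (7/8)(1/7)(0/6) = 0.
Multiplying each by its prior: 1/3 · 1/28 = 1/84, 1/3 · 3/70 = 1/70, 1/3 · 0 = 0; summing to 11/420.
Hence P(r = 2 | data) = (1/84) / (11/420) = 5/11.

0.4545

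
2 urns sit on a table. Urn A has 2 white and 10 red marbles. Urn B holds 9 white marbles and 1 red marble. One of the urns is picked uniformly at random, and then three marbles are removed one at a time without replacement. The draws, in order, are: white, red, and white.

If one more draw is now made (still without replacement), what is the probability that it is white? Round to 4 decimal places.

Compute the likelihood of the observed sequence for each case: P(data | urn A) = (2/12)(10/11)(1/10) = 1/66; P(data | urn B) = (9/10)(1/9)(8/8) = 1/10.
Weighting by the prior gives 1/2 · 1/66 = 1/132, 1/2 · 1/10 = 1/20; with total 19/330.
The posterior is then P(urn A | data) = 5/38, P(urn B | data) = 33/38.
Averaging over the posterior, P(white next | data) = (0)(5/38) + (1)(33/38) = 33/38.

0.8684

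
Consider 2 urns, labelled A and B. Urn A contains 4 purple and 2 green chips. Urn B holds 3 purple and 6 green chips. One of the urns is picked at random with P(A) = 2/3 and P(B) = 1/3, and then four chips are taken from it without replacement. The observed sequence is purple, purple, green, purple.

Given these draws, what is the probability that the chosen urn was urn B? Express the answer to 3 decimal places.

Under each hypothesis, the probability of the observed sequence is: P(data | urn A) = (4/6)(3/5)(2/4)(2/3) = 2/15; P(data | urn B) = (3/9)(2/8)(6/7)(1/6) = 1/84.
Multiplying each by its prior: 2/3 · 2/15 = 4/45, 1/3 · 1/84 = 1/252; with total 13/140.
By Bayes' rule, P(urn B | data) = (1/252) / (13/140) = 5/117.

0.043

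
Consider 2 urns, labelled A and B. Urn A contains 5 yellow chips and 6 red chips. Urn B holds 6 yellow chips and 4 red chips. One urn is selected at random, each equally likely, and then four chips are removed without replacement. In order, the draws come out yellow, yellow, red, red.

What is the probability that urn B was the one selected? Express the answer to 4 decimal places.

0.4853

For each hypothesis, P(data | H) works out to: P(data | urn A) = (5/11)(4/10)(6/9)(5/8) = 5/66; P(data | urn B) = (6/10)(5/9)(4/8)(3/7) = 1/14.
Multiplying each by its prior: 1/2 · 5/66 = 5/132, 1/2 · 1/14 = 1/28; these sum to 17/231.
So P(urn B | data) = (1/28) / (17/231) = 33/68.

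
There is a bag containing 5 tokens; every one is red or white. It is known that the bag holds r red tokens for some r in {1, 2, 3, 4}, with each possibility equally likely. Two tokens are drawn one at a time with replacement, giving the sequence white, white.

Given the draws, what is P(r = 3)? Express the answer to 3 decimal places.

Under each hypothesis, the probability of the observed sequence is: P(data | r = 1) = (4/5)(4/5) = 16/25; P(data | r = 2) = (3/5)(3/5) = 9/25; P(data | r = 3) = (2/5)(2/5) = 4/25; P(data | r = 4) = (1/5)(1/5) = 1/25.
Multiplying each by its prior: 1/4 · 16/25 = 4/25, 1/4 · 9/25 = 9/100, 1/4 · 4/25 = 1/25, 1/4 · 1/25 = 1/100; summing to 3/10.
So P(r = 3 | data) = (1/25) / (3/10) = 2/15.

0.133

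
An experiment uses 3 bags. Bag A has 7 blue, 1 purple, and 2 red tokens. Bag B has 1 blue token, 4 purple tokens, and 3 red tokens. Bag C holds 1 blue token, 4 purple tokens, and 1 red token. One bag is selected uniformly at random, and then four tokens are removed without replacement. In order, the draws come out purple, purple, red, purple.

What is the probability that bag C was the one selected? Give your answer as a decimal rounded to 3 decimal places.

The likelihood of the observed sequence under each hypothesis: P(data | bag A) = (1/10)(0/9) = 0; P(data | bag B) = (4/8)(3/7)(3/6)(2/5) = 3/70; P(data | bag C) = (4/6)(3/5)(1/4)(2/3) = 1/15.
Multiplying each by its prior: 1/3 · 0 = 0, 1/3 · 3/70 = 1/70, 1/3 · 1/15 = 1/45; these sum to 23/630.
By Bayes' rule, P(bag C | data) = (1/45) / (23/630) = 14/23.

0.609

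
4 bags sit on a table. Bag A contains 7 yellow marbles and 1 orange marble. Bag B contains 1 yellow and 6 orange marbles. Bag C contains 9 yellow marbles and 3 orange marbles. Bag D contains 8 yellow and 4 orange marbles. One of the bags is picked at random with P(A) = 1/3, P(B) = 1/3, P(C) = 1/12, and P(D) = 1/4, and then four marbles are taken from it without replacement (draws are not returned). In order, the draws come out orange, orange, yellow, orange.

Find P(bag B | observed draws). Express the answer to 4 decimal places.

0.9151

The likelihood of the observed sequence under each hypothesis: P(data | bag A) = (1/8)(0/7) = 0; P(data | bag B) = (6/7)(5/6)(1/5)(4/4) = 0.14286; P(data | bag C) = (3/12)(2/11)(9/10)(1/9) = 0.0045455; P(data | bag D) = (4/12)(3/11)(8/10)(2/9) = 0.016162.
Weighting by the prior gives 1/3 · 0 = 0, 1/3 · 0.14286 = 0.047619, 1/12 · 0.0045455 = 0.00037879, 1/4 · 0.016162 = 0.0040404; these sum to 0.052038.
Hence P(bag B | data) = (0.047619) / (0.052038) = 0.91508.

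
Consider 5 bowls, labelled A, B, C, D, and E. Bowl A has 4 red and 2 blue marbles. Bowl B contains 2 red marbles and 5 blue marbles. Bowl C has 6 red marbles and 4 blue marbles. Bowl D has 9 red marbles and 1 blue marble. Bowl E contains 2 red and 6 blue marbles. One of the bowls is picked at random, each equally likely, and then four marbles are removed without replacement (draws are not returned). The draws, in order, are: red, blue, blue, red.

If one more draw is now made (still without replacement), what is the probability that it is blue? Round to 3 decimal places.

0.484

For each hypothesis, P(data | H) works out to: P(data | bowl A) = (4/6)(2/5)(1/4)(3/3) = 1/15; P(data | bowl B) = (2/7)(5/6)(4/5)(1/4) = 1/21; P(data | bowl C) = (6/10)(4/9)(3/8)(5/7) = 1/14; P(data | bowl D) = (9/10)(1/9)(0/8) = 0; P(data | bowl E) = (2/8)(6/7)(5/6)(1/5) = 1/28.
Multiplying each by its prior: 1/5 · 1/15 = 1/75, 1/5 · 1/21 = 1/105, 1/5 · 1/14 = 1/70, 1/5 · 0 = 0, 1/5 · 1/28 = 1/140; with total 31/700.
Dividing through by the total gives posterior P(bowl A | data) = 28/93, P(bowl B | data) = 20/93, P(bowl C | data) = 10/31, P(bowl D | data) = 0, P(bowl E | data) = 5/31.
So P(blue next | data) = Σ P(blue next | H) P(H | data) = (0)(28/93) + (1)(20/93) + (1/3)(10/31) + (1)(5/31) = 15/31.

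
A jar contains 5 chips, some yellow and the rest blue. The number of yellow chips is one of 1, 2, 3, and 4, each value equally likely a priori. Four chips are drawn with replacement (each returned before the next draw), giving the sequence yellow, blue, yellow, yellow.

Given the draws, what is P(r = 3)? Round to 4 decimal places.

Compute the likelihood of the observed sequence for each case: P(data | r = 1) = (1/5)(4/5)(1/5)(1/5) = 0.0064; P(data | r = 2) = (2/5)(3/5)(2/5)(2/5) = 0.0384; P(data | r = 3) = (3/5)(2/5)(3/5)(3/5) = 0.0864; P(data | r = 4) = (4/5)(1/5)(4/5)(4/5) = 0.1024.
The prior-weighted likelihoods are 1/4 · 0.0064 = 0.0016, 1/4 · 0.0384 = 0.0096, 1/4 · 0.0864 = 0.0216, 1/4 · 0.1024 = 0.0256; with total 0.0584.
Hence P(r = 3 | data) = (0.0216) / (0.0584) = 0.36986.

0.3699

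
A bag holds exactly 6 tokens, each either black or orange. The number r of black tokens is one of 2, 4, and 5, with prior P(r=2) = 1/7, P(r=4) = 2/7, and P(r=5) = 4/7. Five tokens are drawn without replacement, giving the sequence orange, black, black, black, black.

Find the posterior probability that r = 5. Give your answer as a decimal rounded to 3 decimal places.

0.833

The likelihood of the observed sequence under each hypothesis: P(data | r = 2) = (4/6)(2/5)(1/4)(0/3) = 0; P(data | r = 4) = (2/6)(4/5)(3/4)(2/3)(1/2) = 1/15; P(data | r = 5) = (1/6)(5/5)(4/4)(3/3)(2/2) = 1/6.
Multiplying each by its prior: 1/7 · 0 = 0, 2/7 · 1/15 = 2/105, 4/7 · 1/6 = 2/21; with total 4/35.
Hence P(r = 5 | data) = (2/21) / (4/35) = 5/6.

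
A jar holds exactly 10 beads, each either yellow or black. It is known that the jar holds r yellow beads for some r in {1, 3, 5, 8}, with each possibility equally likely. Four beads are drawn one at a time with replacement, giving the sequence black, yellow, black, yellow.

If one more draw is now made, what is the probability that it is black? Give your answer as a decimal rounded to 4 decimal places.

For each hypothesis, P(data | H) works out to: P(data | r = 1) = (9/10)(1/10)(9/10)(1/10) = 0.0081; P(data | r = 3) = (7/10)(3/10)(7/10)(3/10) = 0.0441; P(data | r = 5) = (5/10)(5/10)(5/10)(5/10) = 0.0625; P(data | r = 8) = (2/10)(8/10)(2/10)(8/10) = 0.0256.
Multiplying each by its prior: 1/4 · 0.0081 = 0.002025, 1/4 · 0.0441 = 0.011025, 1/4 · 0.0625 = 0.015625, 1/4 · 0.0256 = 0.0064; summing to 0.035075.
Normalising, the posterior is P(r = 1 | data) = 0.057733, P(r = 3 | data) = 0.31433, P(r = 5 | data) = 0.44547, P(r = 8 | data) = 0.18247.
So P(black next | data) = Σ P(black next | H) P(H | data) = (9/10)(0.057733) + (7/10)(0.31433) + (1/2)(0.44547) + (1/5)(0.18247) = 0.53122.

0.5312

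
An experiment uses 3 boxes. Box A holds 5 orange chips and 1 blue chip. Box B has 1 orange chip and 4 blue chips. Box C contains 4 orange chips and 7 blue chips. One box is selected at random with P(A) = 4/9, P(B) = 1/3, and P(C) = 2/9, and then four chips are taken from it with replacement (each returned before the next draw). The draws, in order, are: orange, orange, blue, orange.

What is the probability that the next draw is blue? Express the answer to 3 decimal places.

0.254

Compute the likelihood of the observed sequence for each case: P(data | box A) = (5/6)(5/6)(1/6)(5/6) = 0.096451; P(data | box B) = (1/5)(1/5)(4/5)(1/5) = 0.0064; P(data | box C) = (4/11)(4/11)(7/11)(4/11) = 0.030599.
Weighting by the prior gives 4/9 · 0.096451 = 0.042867, 1/3 · 0.0064 = 0.0021333, 2/9 · 0.030599 = 0.0067998; with total 0.0518.
Normalising, the posterior is P(box A | data) = 0.82755, P(box B | data) = 0.041184, P(box C | data) = 0.13127.
The predictive probability is P(blue next | data) = (1/6)(0.82755) + (4/5)(0.041184) + (7/11)(0.13127) = 0.25441.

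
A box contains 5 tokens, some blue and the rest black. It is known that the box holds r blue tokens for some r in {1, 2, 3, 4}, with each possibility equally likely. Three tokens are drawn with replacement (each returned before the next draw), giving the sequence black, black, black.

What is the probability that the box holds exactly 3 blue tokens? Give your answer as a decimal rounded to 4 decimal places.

Compute the likelihood of the observed sequence for each case: P(data | r = 1) = (4/5)(4/5)(4/5) = 64/125; P(data | r = 2) = (3/5)(3/5)(3/5) = 27/125; P(data | r = 3) = (2/5)(2/5)(2/5) = 8/125; P(data | r = 4) = (1/5)(1/5)(1/5) = 1/125.
The prior-weighted likelihoods are 1/4 · 64/125 = 16/125, 1/4 · 27/125 = 27/500, 1/4 · 8/125 = 2/125, 1/4 · 1/125 = 1/500; with total 1/5.
Therefore the posterior P(r = 3 | data) = (2/125) / (1/5) = 2/25.

0.0800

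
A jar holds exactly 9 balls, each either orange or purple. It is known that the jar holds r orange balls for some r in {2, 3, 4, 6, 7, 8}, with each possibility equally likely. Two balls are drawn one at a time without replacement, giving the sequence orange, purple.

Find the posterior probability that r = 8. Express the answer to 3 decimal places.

0.087

Compute the likelihood of the observed sequence for each case: P(data | r = 2) = (2/9)(7/8) = 7/36; P(data | r = 3) = (3/9)(6/8) = 1/4; P(data | r = 4) = (4/9)(5/8) = 5/18; P(data | r = 6) = (6/9)(3/8) = 1/4; P(data | r = 7) = (7/9)(2/8) = 7/36; P(data | r = 8) = (8/9)(1/8) = 1/9.
The prior-weighted likelihoods are 1/6 · 7/36 = 7/216, 1/6 · 1/4 = 1/24, 1/6 · 5/18 = 5/108, 1/6 · 1/4 = 1/24, 1/6 · 7/36 = 7/216, 1/6 · 1/9 = 1/54; with total 23/108.
So P(r = 8 | data) = (1/54) / (23/108) = 2/23.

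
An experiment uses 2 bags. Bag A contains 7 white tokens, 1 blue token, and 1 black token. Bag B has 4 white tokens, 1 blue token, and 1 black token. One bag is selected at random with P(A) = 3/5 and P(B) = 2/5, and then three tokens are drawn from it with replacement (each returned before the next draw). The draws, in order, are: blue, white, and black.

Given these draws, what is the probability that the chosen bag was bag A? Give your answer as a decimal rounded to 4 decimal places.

For each hypothesis, P(data | H) works out to: P(data | bag A) = (1/9)(7/9)(1/9) = 0.0096022; P(data | bag B) = (1/6)(4/6)(1/6) = 0.018519.
The prior-weighted likelihoods are 3/5 · 0.0096022 = 0.0057613, 2/5 · 0.018519 = 0.0074074; these sum to 0.013169.
So P(bag A | data) = (0.0057613) / (0.013169) = 0.4375.

0.4375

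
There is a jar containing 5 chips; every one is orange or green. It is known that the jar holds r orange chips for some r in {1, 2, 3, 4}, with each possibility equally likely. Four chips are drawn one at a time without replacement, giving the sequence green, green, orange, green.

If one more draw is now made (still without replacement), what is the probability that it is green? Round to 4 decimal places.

0.6667

The likelihood of the observed sequence under each hypothesis: P(data | r = 1) = (4/5)(3/4)(1/3)(2/2) = 1/5; P(data | r = 2) = (3/5)(2/4)(2/3)(1/2) = 1/10; P(data | r = 3) = (2/5)(1/4)(3/3)(0/2) = 0; P(data | r = 4) = (1/5)(0/4) = 0.
Weighting by the prior gives 1/4 · 1/5 = 1/20, 1/4 · 1/10 = 1/40, 1/4 · 0 = 0, 1/4 · 0 = 0; summing to 3/40.
Dividing through by the total gives posterior P(r = 1 | data) = 2/3, P(r = 2 | data) = 1/3, P(r = 3 | data) = 0, P(r = 4 | data) = 0.
Averaging over the posterior, P(green next | data) = (1)(2/3) + (0)(1/3) = 2/3.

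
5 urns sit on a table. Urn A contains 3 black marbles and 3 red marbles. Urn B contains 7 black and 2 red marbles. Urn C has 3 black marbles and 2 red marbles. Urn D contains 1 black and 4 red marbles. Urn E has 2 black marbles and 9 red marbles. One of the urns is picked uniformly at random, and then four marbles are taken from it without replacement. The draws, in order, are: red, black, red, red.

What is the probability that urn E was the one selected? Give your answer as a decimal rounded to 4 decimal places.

The likelihood of the observed sequence under each hypothesis: P(data | urn A) = (3/6)(3/5)(2/4)(1/3) = 0.05; P(data | urn B) = (2/9)(7/8)(1/7)(0/6) = 0; P(data | urn C) = (2/5)(3/4)(1/3)(0/2) = 0; P(data | urn D) = (4/5)(1/4)(3/3)(2/2) = 0.2; P(data | urn E) = (9/11)(2/10)(8/9)(7/8) = 0.12727.
Weighting by the prior gives 1/5 · 0.05 = 0.01, 1/5 · 0 = 0, 1/5 · 0 = 0, 1/5 · 0.2 = 0.04, 1/5 · 0.12727 = 0.025455; these sum to 0.075455.
Therefore the posterior P(urn E | data) = (0.025455) / (0.075455) = 0.33735.

0.3373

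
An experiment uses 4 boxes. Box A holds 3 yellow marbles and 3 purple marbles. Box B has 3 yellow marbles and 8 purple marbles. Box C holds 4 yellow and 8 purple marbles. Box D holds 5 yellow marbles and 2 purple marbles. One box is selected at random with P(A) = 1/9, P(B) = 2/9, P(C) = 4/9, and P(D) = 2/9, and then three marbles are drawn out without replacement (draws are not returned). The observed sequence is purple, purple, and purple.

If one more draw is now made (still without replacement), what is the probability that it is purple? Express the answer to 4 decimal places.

0.5666

Under each hypothesis, the probability of the observed sequence is: P(data | box A) = (3/6)(2/5)(1/4) = 0.05; P(data | box B) = (8/11)(7/10)(6/9) = 0.33939; P(data | box C) = (8/12)(7/11)(6/10) = 0.25455; P(data | box D) = (2/7)(1/6)(0/5) = 0.
Multiplying each by its prior: 1/9 · 0.05 = 0.0055556, 2/9 · 0.33939 = 0.075421, 4/9 · 0.25455 = 0.11313, 2/9 · 0 = 0; these sum to 0.19411.
Normalising, the posterior is P(box A | data) = 0.028621, P(box B | data) = 0.38855, P(box C | data) = 0.58283, P(box D | data) = 0.
The predictive probability is P(purple next | data) = (0)(0.028621) + (5/8)(0.38855) + (5/9)(0.58283) = 0.56664.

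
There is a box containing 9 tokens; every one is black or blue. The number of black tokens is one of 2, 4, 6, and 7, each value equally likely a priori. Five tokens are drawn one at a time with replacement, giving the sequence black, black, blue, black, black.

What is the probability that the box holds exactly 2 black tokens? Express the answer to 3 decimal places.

0.011

The likelihood of the observed sequence under each hypothesis: P(data | r = 2) = (2/9)(2/9)(7/9)(2/9)(2/9) = 0.0018967; P(data | r = 4) = (4/9)(4/9)(5/9)(4/9)(4/9) = 0.021677; P(data | r = 6) = (6/9)(6/9)(3/9)(6/9)(6/9) = 0.065844; P(data | r = 7) = (7/9)(7/9)(2/9)(7/9)(7/9) = 0.081322.
The prior-weighted likelihoods are 1/4 · 0.0018967 = 0.00047418, 1/4 · 0.021677 = 0.0054192, 1/4 · 0.065844 = 0.016461, 1/4 · 0.081322 = 0.020331; summing to 0.042685.
Therefore the posterior P(r = 2 | data) = (0.00047418) / (0.042685) = 0.011109.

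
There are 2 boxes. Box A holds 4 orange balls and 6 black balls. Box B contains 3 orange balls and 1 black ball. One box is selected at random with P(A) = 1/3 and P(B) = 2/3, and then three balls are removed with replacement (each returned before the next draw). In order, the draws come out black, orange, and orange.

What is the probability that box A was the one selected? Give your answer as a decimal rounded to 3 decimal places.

0.254

The likelihood of the observed sequence under each hypothesis: P(data | box A) = (6/10)(4/10)(4/10) = 0.096; P(data | box B) = (1/4)(3/4)(3/4) = 0.14062.
Weighting by the prior gives 1/3 · 0.096 = 0.032, 2/3 · 0.14062 = 0.09375; summing to 0.12575.
Hence P(box A | data) = (0.032) / (0.12575) = 0.25447.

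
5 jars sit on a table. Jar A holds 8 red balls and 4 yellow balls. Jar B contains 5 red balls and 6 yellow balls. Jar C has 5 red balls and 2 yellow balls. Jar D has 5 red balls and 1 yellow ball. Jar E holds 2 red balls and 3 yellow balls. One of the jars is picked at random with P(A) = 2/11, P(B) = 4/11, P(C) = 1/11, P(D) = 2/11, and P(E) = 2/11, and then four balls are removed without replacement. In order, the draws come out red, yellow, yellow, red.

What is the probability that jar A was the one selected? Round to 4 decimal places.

0.1704

The likelihood of the observed sequence under each hypothesis: P(data | jar A) = (8/12)(4/11)(3/10)(7/9) = 0.056566; P(data | jar B) = (5/11)(6/10)(5/9)(4/8) = 0.075758; P(data | jar C) = (5/7)(2/6)(1/5)(4/4) = 0.047619; P(data | jar D) = (5/6)(1/5)(0/4) = 0; P(data | jar E) = (2/5)(3/4)(2/3)(1/2) = 0.1.
Weighting by the prior gives 2/11 · 0.056566 = 0.010285, 4/11 · 0.075758 = 0.027548, 1/11 · 0.047619 = 0.004329, 2/11 · 0 = 0, 2/11 · 0.1 = 0.018182; summing to 0.060344.
By Bayes' rule, P(jar A | data) = (0.010285) / (0.060344) = 0.17043.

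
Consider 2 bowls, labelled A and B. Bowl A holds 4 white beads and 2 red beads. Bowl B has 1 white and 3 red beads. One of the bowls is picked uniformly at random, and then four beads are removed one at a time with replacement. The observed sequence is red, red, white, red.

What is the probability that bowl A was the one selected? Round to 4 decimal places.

Compute the likelihood of the observed sequence for each case: P(data | bowl A) = (2/6)(2/6)(4/6)(2/6) = 0.024691; P(data | bowl B) = (3/4)(3/4)(1/4)(3/4) = 0.10547.
The prior-weighted likelihoods are 1/2 · 0.024691 = 0.012346, 1/2 · 0.10547 = 0.052734; summing to 0.06508.
So P(bowl A | data) = (0.012346) / (0.06508) = 0.1897.

0.1897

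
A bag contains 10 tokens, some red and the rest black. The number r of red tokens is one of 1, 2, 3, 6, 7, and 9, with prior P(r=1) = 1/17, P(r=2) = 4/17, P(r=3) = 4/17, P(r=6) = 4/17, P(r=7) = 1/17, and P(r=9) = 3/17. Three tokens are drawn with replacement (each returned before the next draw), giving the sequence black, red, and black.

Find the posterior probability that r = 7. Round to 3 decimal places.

0.038

Compute the likelihood of the observed sequence for each case: P(data | r = 1) = (9/10)(1/10)(9/10) = 0.081; P(data | r = 2) = (8/10)(2/10)(8/10) = 0.128; P(data | r = 3) = (7/10)(3/10)(7/10) = 0.147; P(data | r = 6) = (4/10)(6/10)(4/10) = 0.096; P(data | r = 7) = (3/10)(7/10)(3/10) = 0.063; P(data | r = 9) = (1/10)(9/10)(1/10) = 0.009.
Multiplying each by its prior: 1/17 · 0.081 = 0.0047647, 4/17 · 0.128 = 0.030118, 4/17 · 0.147 = 0.034588, 4/17 · 0.096 = 0.022588, 1/17 · 0.063 = 0.0037059, 3/17 · 0.009 = 0.0015882; summing to 0.097353.
Therefore the posterior P(r = 7 | data) = (0.0037059) / (0.097353) = 0.038066.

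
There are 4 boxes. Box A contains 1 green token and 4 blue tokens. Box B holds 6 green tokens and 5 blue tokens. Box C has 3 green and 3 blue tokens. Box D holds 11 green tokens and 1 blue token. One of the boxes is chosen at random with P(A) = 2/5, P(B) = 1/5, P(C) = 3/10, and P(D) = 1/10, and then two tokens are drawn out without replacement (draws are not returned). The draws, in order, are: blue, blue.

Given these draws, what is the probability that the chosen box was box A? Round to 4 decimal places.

0.7135

Compute the likelihood of the observed sequence for each case: P(data | box A) = (4/5)(3/4) = 3/5; P(data | box B) = (5/11)(4/10) = 2/11; P(data | box C) = (3/6)(2/5) = 1/5; P(data | box D) = (1/12)(0/11) = 0.
Weighting by the prior gives 2/5 · 3/5 = 6/25, 1/5 · 2/11 = 2/55, 3/10 · 1/5 = 3/50, 1/10 · 0 = 0; these sum to 37/110.
Therefore the posterior P(box A | data) = (6/25) / (37/110) = 132/185.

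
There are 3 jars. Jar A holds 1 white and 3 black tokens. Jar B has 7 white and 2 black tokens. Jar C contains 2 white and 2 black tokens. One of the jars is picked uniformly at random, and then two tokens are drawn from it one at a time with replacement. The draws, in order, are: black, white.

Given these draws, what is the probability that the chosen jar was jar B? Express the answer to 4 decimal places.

0.2832

For each hypothesis, P(data | H) works out to: P(data | jar A) = (3/4)(1/4) = 0.1875; P(data | jar B) = (2/9)(7/9) = 0.17284; P(data | jar C) = (2/4)(2/4) = 0.25.
The prior-weighted likelihoods are 1/3 · 0.1875 = 0.0625, 1/3 · 0.17284 = 0.057613, 1/3 · 0.25 = 0.083333; summing to 0.20345.
So P(jar B | data) = (0.057613) / (0.20345) = 0.28319.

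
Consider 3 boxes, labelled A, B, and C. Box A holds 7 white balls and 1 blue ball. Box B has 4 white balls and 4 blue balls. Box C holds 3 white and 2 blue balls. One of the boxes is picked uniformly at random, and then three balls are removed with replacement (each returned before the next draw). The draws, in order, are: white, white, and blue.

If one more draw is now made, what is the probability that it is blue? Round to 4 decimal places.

0.3621

Compute the likelihood of the observed sequence for each case: P(data | box A) = (7/8)(7/8)(1/8) = 0.095703; P(data | box B) = (4/8)(4/8)(4/8) = 0.125; P(data | box C) = (3/5)(3/5)(2/5) = 0.144.
The prior-weighted likelihoods are 1/3 · 0.095703 = 0.031901, 1/3 · 0.125 = 0.041667, 1/3 · 0.144 = 0.048; with total 0.12157.
The posterior is then P(box A | data) = 0.26241, P(box B | data) = 0.34274, P(box C | data) = 0.39484.
So P(blue next | data) = Σ P(blue next | H) P(H | data) = (1/8)(0.26241) + (1/2)(0.34274) + (2/5)(0.39484) = 0.36211.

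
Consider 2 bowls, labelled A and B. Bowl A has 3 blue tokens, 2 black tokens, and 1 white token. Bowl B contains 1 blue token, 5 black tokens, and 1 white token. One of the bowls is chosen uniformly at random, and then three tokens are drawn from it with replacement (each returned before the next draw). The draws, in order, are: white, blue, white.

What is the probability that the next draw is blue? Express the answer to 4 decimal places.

Under each hypothesis, the probability of the observed sequence is: P(data | bowl A) = (1/6)(3/6)(1/6) = 0.013889; P(data | bowl B) = (1/7)(1/7)(1/7) = 0.0029155.
Weighting by the prior gives 1/2 · 0.013889 = 0.0069444, 1/2 · 0.0029155 = 0.0014577; these sum to 0.0084022.
The posterior is then P(bowl A | data) = 0.82651, P(bowl B | data) = 0.17349.
So P(blue next | data) = Σ P(blue next | H) P(H | data) = (1/2)(0.82651) + (1/7)(0.17349) = 0.43804.

0.4380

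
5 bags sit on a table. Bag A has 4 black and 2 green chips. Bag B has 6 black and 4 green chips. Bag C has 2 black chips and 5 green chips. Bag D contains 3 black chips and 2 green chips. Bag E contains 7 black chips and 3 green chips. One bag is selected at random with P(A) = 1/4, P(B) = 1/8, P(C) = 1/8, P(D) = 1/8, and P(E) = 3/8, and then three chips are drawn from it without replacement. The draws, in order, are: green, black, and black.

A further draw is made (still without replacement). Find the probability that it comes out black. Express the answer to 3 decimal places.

0.625

Compute the likelihood of the observed sequence for each case: P(data | bag A) = (2/6)(4/5)(3/4) = 1/5; P(data | bag B) = (4/10)(6/9)(5/8) = 1/6; P(data | bag C) = (5/7)(2/6)(1/5) = 1/21; P(data | bag D) = (2/5)(3/4)(2/3) = 1/5; P(data | bag E) = (3/10)(7/9)(6/8) = 7/40.
Multiplying each by its prior: 1/4 · 1/5 = 1/20, 1/8 · 1/6 = 1/48, 1/8 · 1/21 = 1/168, 1/8 · 1/5 = 1/40, 3/8 · 7/40 = 21/320; these sum to 75/448.
The posterior is then P(bag A | data) = 0.29867, P(bag B | data) = 0.12444, P(bag C | data) = 0.035556, P(bag D | data) = 0.14933, P(bag E | data) = 0.392.
The predictive probability is P(black next | data) = (2/3)(0.29867) + (4/7)(0.12444) + (0)(0.035556) + (1/2)(0.14933) + (5/7)(0.392) = 0.62489.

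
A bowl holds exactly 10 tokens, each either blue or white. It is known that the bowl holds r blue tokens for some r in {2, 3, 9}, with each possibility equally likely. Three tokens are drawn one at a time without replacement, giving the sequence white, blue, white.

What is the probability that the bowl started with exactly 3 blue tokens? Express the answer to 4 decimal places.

0.5294

Under each hypothesis, the probability of the observed sequence is: P(data | r = 2) = (8/10)(2/9)(7/8) = 0.15556; P(data | r = 3) = (7/10)(3/9)(6/8) = 0.175; P(data | r = 9) = (1/10)(9/9)(0/8) = 0.
The prior-weighted likelihoods are 1/3 · 0.15556 = 0.051852, 1/3 · 0.175 = 0.058333, 1/3 · 0 = 0; with total 0.11019.
By Bayes' rule, P(r = 3 | data) = (0.058333) / (0.11019) = 0.52941.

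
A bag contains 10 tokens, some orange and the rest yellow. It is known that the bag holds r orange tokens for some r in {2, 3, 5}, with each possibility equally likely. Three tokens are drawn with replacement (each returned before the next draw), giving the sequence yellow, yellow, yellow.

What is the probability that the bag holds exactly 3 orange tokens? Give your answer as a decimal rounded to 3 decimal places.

0.350

Compute the likelihood of the observed sequence for each case: P(data | r = 2) = (8/10)(8/10)(8/10) = 0.512; P(data | r = 3) = (7/10)(7/10)(7/10) = 0.343; P(data | r = 5) = (5/10)(5/10)(5/10) = 0.125.
The prior-weighted likelihoods are 1/3 · 0.512 = 0.17067, 1/3 · 0.343 = 0.11433, 1/3 · 0.125 = 0.041667; summing to 0.32667.
Therefore the posterior P(r = 3 | data) = (0.11433) / (0.32667) = 0.35.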